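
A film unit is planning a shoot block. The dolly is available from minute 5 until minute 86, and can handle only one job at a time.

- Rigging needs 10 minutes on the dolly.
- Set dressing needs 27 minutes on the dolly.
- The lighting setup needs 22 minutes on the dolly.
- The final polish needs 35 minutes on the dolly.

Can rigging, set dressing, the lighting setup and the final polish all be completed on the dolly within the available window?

No

The dolly window is 86 − 5 = 81 minutes.
Running back to back, the jobs need 10 + 27 + 22 + 35 = 94 minutes on the dolly.
Since 94 > 81, they cannot all fit.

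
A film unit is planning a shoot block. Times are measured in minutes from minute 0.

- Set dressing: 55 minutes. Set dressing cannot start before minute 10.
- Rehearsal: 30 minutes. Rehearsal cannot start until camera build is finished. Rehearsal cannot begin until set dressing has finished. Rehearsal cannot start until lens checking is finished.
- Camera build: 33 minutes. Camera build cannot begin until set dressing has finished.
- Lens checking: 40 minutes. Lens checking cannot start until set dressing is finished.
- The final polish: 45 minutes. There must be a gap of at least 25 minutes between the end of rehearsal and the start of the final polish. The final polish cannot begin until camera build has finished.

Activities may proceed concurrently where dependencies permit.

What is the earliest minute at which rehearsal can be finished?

Set dressing cannot begin until its own release at minute 10. It runs from minute 10 to 10 + 55 = minute 65.
After set dressing (finishes minute 65), lens checking can start at minute 65 and finishes at minute 105.
After set dressing (finishes minute 65), camera build can start at minute 65 and finishes at minute 98.
For rehearsal: camera build (finishes minute 98); set dressing (finishes minute 65); lens checking (finishes minute 105). Taking the maximum gives a start of minute 105, and it finishes at 105 + 30 = minute 135.

135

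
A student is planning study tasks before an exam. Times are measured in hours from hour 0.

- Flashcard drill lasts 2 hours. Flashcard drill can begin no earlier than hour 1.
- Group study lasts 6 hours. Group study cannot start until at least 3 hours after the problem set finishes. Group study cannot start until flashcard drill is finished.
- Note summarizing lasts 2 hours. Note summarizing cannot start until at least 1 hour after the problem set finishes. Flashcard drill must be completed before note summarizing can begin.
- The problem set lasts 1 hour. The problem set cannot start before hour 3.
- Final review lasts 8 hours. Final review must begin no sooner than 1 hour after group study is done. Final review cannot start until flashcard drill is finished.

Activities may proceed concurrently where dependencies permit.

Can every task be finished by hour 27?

Yes

After its own release at hour 1, flashcard drill can start at hour 1 and finishes at hour 3.
After its own release at hour 3, the problem set can start at hour 3 and finishes at hour 4.
For note summarizing: the problem set (finishes hour 4, plus 1-hour gap → hour 5); flashcard drill (finishes hour 3). Taking the maximum gives a start of hour 5, and it finishes at 5 + 2 = hour 7.
Group study has to wait for the problem set (finishes hour 4, plus 3-hour gap → hour 7); flashcard drill (finishes hour 3). The latest of these is hour 7, so group study runs hour 7 to 7 + 6 = hour 13.
For final review: group study (finishes hour 13, plus 1-hour gap → hour 14); flashcard drill (finishes hour 3). Taking the maximum gives a start of hour 14, and it finishes at 14 + 8 = hour 22.
Every task is finished by hour 22, which is no later than the deadline of 27, so the schedule is feasible.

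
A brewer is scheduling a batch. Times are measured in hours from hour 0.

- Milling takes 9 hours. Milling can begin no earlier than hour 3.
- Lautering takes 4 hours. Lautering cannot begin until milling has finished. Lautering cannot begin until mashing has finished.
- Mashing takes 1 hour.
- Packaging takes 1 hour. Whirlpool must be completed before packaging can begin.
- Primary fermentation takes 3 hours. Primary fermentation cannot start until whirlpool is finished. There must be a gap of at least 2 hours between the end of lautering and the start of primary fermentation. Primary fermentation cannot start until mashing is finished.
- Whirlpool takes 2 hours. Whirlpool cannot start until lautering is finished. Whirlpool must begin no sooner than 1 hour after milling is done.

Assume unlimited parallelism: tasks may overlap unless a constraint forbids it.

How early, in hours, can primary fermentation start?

Mashing can start immediately at hour 0; it finishes at hour 1.
Milling waits on its own release at hour 3, so it starts at hour 3 and finishes at 3 + 9 = hour 12.
For lautering: milling (finishes hour 12); mashing (finishes hour 1). Taking the maximum gives a start of hour 12, and it finishes at 12 + 4 = hour 16.
Whirlpool cannot start until lautering (finishes hour 16); milling (finishes hour 12, plus 1-hour gap → hour 13). The controlling bound is hour 16, so whirlpool finishes at 16 + 2 = hour 18.
Primary fermentation waits on whirlpool (finishes hour 18); lautering (finishes hour 16, plus 2-hour gap → hour 18); mashing (finishes hour 1). The latest of these is hour 18, which is the earliest primary fermentation can start.

18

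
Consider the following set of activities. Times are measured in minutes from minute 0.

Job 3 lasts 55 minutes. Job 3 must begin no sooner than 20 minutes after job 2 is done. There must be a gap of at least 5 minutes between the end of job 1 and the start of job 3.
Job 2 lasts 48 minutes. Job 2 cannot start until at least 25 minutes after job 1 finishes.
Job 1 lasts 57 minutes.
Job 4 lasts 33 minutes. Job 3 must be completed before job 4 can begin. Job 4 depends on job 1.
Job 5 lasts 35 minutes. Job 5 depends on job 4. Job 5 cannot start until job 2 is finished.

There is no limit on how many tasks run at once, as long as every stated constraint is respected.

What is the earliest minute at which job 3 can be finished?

Job 1 can start immediately at minute 0; it finishes at minute 57.
Job 2 waits on job 1 (finishes minute 57, plus 25-minute gap → minute 82), so it starts at minute 82 and finishes at 82 + 48 = minute 130.
Job 3 has to wait for job 2 (finishes minute 130, plus 20-minute gap → minute 150); job 1 (finishes minute 57, plus 5-minute gap → minute 62). The latest of these is minute 150, so job 3 runs minute 150 to 150 + 55 = minute 205.

205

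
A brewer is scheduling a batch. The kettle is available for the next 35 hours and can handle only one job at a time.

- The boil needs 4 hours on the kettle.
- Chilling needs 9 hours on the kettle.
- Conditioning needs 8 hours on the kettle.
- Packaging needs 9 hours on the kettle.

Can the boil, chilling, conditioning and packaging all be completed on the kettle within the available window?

Yes

Running back to back, the jobs need 4 + 9 + 8 + 9 = 30 hours on the kettle.
Since 30 ≤ 35, they fit within the window.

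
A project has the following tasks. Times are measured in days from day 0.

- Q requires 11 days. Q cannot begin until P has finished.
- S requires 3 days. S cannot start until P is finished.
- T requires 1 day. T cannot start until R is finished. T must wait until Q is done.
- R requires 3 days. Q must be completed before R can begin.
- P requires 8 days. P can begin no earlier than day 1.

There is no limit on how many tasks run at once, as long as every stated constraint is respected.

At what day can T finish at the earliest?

24

P cannot begin until its own release at day 1. It runs from day 1 to 1 + 8 = day 9.
After P (finishes day 9), Q can start at day 9 and finishes at day 20.
R waits on Q (finishes day 20), so it starts at day 20 and finishes at 20 + 3 = day 23.
T cannot start until R (finishes day 23); Q (finishes day 20). The controlling bound is day 23, so T finishes at 23 + 1 = day 24.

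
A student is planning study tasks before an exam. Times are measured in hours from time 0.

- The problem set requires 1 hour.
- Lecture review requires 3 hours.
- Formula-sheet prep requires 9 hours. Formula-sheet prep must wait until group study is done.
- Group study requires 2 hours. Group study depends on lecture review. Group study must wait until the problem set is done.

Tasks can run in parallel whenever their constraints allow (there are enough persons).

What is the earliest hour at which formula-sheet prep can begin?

5

The problem set can start immediately at hour 0; it finishes at hour 1.
Nothing blocks lecture review, so it runs from hour 0 to hour 3.
Group study needs all of lecture review (finishes hour 3); the problem set (finishes hour 1). That puts its earliest start at hour 3; it finishes at 3 + 2 = hour 5.
Formula-sheet prep waits on group study (finishes hour 5), so the earliest it can start is hour 5.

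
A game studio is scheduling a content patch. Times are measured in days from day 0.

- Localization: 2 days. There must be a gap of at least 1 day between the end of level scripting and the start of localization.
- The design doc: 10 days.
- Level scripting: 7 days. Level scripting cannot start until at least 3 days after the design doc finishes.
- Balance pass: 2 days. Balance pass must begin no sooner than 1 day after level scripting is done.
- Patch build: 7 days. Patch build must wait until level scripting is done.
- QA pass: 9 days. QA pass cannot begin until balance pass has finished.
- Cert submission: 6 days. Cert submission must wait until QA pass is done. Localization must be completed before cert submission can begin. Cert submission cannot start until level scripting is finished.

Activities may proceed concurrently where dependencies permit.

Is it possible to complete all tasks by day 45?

The design doc has no prerequisites, so it starts at day 0 and finishes at day 10.
After the design doc (finishes day 10, plus 3-day gap → day 13), level scripting can start at day 13 and finishes at day 20.
Patch build waits on level scripting (finishes day 20), so it starts at day 20 and finishes at 20 + 7 = day 27.
Localization waits on level scripting (finishes day 20, plus 1-day gap → day 21), so it starts at day 21 and finishes at 21 + 2 = day 23.
Balance pass waits on level scripting (finishes day 20, plus 1-day gap → day 21), so it starts at day 21 and finishes at 21 + 2 = day 23.
QA pass cannot begin until balance pass (finishes day 23). It runs from day 23 to 23 + 9 = day 32.
Cert submission needs all of QA pass (finishes day 32); localization (finishes day 23); level scripting (finishes day 20). That puts its earliest start at day 32; it finishes at 32 + 6 = day 38.
Every task is finished by day 38, which is no later than the deadline of 45, so the schedule is feasible.

Yes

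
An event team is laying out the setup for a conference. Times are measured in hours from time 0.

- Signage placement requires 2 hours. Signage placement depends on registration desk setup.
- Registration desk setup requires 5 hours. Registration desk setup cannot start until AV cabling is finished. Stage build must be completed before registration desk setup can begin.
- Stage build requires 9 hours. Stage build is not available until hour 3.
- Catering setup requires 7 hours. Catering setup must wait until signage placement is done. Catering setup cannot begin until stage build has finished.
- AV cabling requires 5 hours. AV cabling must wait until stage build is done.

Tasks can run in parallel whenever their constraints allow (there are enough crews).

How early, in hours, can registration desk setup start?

17

After its own release at hour 3, stage build can start at hour 3 and finishes at hour 12.
After stage build (finishes hour 12), AV cabling can start at hour 12 and finishes at hour 17.
Registration desk setup waits on AV cabling (finishes hour 17); stage build (finishes hour 12). The latest of these is hour 17, which is the earliest registration desk setup can start.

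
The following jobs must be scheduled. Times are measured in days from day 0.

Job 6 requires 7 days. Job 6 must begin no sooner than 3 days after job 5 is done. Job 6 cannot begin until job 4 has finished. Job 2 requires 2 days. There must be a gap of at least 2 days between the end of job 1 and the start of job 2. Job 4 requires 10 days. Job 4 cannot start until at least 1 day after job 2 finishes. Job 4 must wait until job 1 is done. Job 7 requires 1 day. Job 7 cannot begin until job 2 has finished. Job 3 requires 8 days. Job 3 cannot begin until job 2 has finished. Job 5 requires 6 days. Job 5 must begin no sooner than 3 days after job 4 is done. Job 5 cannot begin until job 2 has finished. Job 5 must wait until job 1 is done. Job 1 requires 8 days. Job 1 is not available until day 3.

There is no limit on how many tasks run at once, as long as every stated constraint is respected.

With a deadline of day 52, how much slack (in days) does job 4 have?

Job 1 waits on its own release at day 3, so it starts at day 3 and finishes at 3 + 8 = day 11.
Job 2 waits on job 1 (finishes day 11, plus 2-day gap → day 13), so it starts at day 13 and finishes at 13 + 2 = day 15.
Job 4 cannot start until job 2 (finishes day 15, plus 1-day gap → day 16); job 1 (finishes day 11). The controlling bound is day 16, so job 4 finishes at 16 + 10 = day 26.

Working backward from the deadline:
Job 6 must finish by day 52; it takes 7 days, so it must start by 52 − 7 = day 45.
Job 5 must finish before job 6 (must start by day 45, minus 3-day gap → day 42). With a 6-day duration, job 5 must start by 42 − 6 = day 36.
Job 4 feeds job 5 (must start by day 36, minus 3-day gap → day 33); job 6 (must start by day 45). Taking the minimum, job 4 must finish by day 33 and start by 33 − 10 = day 23.
So job 4 can start as early as day 16 and as late as day 23, giving 23 − 16 = 7 days of slack.

7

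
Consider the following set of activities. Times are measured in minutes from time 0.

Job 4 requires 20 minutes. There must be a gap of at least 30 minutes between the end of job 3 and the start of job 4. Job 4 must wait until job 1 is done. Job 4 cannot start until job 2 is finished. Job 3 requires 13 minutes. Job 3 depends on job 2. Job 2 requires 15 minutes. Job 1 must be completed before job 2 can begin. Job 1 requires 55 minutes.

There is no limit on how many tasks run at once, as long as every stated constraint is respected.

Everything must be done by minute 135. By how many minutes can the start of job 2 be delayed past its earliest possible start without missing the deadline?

Nothing blocks job 1, so it runs from minute 0 to minute 55.
After job 1 (finishes minute 55), job 2 can start at minute 55 and finishes at minute 70.

Working backward from the deadline:
Job 4 must finish by minute 135; it takes 20 minutes, so it must start by 135 − 20 = minute 115.
Since job 4 (must start by minute 115, minus 30-minute gap → minute 85) depends on it, job 3 must finish by minute 85. Backing off its 13-minute duration gives a latest start of minute 72.
Job 2 feeds job 3 (must start by minute 72); job 4 (must start by minute 115). Taking the minimum, job 2 must finish by minute 72 and start by 72 − 15 = minute 57.
So job 2 can start as early as minute 55 and as late as minute 57, giving 57 − 55 = 2 minutes of slack.

2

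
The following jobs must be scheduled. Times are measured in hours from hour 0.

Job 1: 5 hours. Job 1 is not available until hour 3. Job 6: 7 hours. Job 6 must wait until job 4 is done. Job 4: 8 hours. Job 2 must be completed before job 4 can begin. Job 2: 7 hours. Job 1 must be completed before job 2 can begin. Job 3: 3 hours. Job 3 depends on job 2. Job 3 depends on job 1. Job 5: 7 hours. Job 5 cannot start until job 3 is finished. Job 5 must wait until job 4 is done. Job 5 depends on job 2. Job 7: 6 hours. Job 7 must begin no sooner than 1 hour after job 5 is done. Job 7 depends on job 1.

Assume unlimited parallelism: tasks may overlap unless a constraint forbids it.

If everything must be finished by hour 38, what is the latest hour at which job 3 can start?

Job 7 must finish by hour 38; it takes 6 hours, so it must start by 38 − 6 = hour 32.
Job 5 must finish before job 7 (must start by hour 32, minus 1-hour gap → hour 31). With a 7-hour duration, job 5 must start by 31 − 7 = hour 24.
Job 3 feeds into job 5 (must start by hour 24); so job 3 must finish by hour 24 and therefore start by hour 21.

21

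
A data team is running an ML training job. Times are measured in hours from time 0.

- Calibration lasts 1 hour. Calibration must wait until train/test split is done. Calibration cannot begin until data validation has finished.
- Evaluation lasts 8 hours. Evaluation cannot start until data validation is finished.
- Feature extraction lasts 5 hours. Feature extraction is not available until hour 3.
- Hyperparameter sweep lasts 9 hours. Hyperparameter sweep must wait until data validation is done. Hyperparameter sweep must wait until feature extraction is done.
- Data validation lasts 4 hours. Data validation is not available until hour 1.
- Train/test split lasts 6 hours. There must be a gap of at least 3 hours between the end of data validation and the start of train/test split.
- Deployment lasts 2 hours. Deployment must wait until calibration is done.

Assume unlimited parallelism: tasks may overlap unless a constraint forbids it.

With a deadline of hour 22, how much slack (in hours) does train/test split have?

5

Data validation cannot begin until its own release at hour 1. It runs from hour 1 to 1 + 4 = hour 5.
Train/test split cannot begin until data validation (finishes hour 5, plus 3-hour gap → hour 8). It runs from hour 8 to 8 + 6 = hour 14.

Working backward from the deadline:
To finish by hour 22, deployment (duration 2) must start no later than hour 20.
Calibration feeds into deployment (must start by hour 20); so calibration must finish by hour 20 and therefore start by hour 19.
Train/test split feeds into calibration (must start by hour 19); so train/test split must finish by hour 19 and therefore start by hour 13.
So train/test split can start as early as hour 8 and as late as hour 13, giving 13 − 8 = 5 hours of slack.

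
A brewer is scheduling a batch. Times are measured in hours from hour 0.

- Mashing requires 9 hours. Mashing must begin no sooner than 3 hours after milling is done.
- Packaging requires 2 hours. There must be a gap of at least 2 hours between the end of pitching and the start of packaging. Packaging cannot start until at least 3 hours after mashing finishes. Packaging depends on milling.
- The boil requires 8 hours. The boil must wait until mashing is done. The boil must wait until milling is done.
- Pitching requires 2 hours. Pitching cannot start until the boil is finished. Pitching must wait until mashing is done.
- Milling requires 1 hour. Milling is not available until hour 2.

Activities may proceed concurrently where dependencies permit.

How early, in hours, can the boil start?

15

Milling cannot begin until its own release at hour 2. It runs from hour 2 to 2 + 1 = hour 3.
After milling (finishes hour 3, plus 3-hour gap → hour 6), mashing can start at hour 6 and finishes at hour 15.
The boil waits on mashing (finishes hour 15); milling (finishes hour 3). The latest of these is hour 15, which is the earliest the boil can start.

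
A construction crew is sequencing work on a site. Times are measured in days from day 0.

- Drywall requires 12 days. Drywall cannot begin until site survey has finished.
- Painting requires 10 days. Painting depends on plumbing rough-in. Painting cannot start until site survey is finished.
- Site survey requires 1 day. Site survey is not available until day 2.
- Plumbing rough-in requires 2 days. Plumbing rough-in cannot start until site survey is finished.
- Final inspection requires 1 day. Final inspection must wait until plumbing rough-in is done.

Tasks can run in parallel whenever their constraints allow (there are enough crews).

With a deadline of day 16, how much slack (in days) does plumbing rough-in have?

Site survey waits on its own release at day 2, so it starts at day 2 and finishes at 2 + 1 = day 3.
After site survey (finishes day 3), plumbing rough-in can start at day 3 and finishes at day 5.

Working backward from the deadline:
Nothing follows painting; the deadline of day 16 is its only limit. It must start by 16 − 10 = day 6.
Final inspection has no dependents, so it just needs to finish by day 16. Starting by 16 − 1 = day 15 achieves that.
For plumbing rough-in: painting (must start by day 6); final inspection (must start by day 15). The most restrictive is day 6; with a 2-day duration, plumbing rough-in must start by day 4.
So plumbing rough-in can start as early as day 3 and as late as day 4, giving 4 − 3 = 1 day of slack.

1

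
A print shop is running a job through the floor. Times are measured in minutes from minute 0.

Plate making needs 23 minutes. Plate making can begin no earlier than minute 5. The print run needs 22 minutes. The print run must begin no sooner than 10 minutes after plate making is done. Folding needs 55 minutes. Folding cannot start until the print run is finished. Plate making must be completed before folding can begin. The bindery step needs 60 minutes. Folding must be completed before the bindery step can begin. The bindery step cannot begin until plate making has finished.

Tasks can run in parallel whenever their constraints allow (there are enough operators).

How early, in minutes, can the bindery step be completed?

Plate making cannot begin until its own release at minute 5. It runs from minute 5 to 5 + 23 = minute 28.
After plate making (finishes minute 28, plus 10-minute gap → minute 38), the print run can start at minute 38 and finishes at minute 60.
For folding: the print run (finishes minute 60); plate making (finishes minute 28). Taking the maximum gives a start of minute 60, and it finishes at 60 + 55 = minute 115.
The bindery step needs all of folding (finishes minute 115); plate making (finishes minute 28). That puts its earliest start at minute 115; it finishes at 115 + 60 = minute 175.

175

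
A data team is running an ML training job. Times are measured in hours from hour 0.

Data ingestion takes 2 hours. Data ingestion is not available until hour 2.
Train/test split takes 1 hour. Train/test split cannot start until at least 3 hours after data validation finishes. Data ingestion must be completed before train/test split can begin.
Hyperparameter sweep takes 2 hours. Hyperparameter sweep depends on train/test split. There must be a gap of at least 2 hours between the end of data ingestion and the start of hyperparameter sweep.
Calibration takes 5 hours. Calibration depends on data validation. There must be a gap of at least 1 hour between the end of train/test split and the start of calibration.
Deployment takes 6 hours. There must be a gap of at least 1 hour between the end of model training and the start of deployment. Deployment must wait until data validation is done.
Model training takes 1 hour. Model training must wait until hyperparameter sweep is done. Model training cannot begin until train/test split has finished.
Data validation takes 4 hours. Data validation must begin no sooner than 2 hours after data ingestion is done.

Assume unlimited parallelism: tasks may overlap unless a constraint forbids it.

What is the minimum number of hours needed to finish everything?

24

Data ingestion cannot begin until its own release at hour 2. It runs from hour 2 to 2 + 2 = hour 4.
Data validation waits on data ingestion (finishes hour 4, plus 2-hour gap → hour 6), so it starts at hour 6 and finishes at 6 + 4 = hour 10.
Train/test split has to wait for data validation (finishes hour 10, plus 3-hour gap → hour 13); data ingestion (finishes hour 4). The latest of these is hour 13, so train/test split runs hour 13 to 13 + 1 = hour 14.
For calibration: data validation (finishes hour 10); train/test split (finishes hour 14, plus 1-hour gap → hour 15). Taking the maximum gives a start of hour 15, and it finishes at 15 + 5 = hour 20.
Hyperparameter sweep needs all of train/test split (finishes hour 14); data ingestion (finishes hour 4, plus 2-hour gap → hour 6). That puts its earliest start at hour 14; it finishes at 14 + 2 = hour 16.
Model training cannot start until hyperparameter sweep (finishes hour 16); train/test split (finishes hour 14). The controlling bound is hour 16, so model training finishes at 16 + 1 = hour 17.
Deployment cannot start until model training (finishes hour 17, plus 1-hour gap → hour 18); data validation (finishes hour 10). The controlling bound is hour 18, so deployment finishes at 18 + 6 = hour 24.
All tasks are finished once the last one completes. Finish times: Data ingestion at 4, Data validation at 10, Train/test split at 14, Hyperparameter sweep at 16, Model training at 17, Calibration at 20, Deployment at 24. The latest is hour 24.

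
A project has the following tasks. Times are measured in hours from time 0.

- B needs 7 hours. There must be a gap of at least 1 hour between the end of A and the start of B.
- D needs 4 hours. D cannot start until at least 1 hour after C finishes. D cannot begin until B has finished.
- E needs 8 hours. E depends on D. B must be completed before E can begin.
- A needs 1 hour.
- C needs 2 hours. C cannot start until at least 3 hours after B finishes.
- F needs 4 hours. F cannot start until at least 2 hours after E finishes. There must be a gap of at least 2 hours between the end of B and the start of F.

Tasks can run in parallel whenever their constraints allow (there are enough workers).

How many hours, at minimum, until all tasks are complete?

33

A has no prerequisites, so it starts at hour 0 and finishes at hour 1.
After A (finishes hour 1, plus 1-hour gap → hour 2), B can start at hour 2 and finishes at hour 9.
After B (finishes hour 9, plus 3-hour gap → hour 12), C can start at hour 12 and finishes at hour 14.
D has to wait for C (finishes hour 14, plus 1-hour gap → hour 15); B (finishes hour 9). The latest of these is hour 15, so D runs hour 15 to 15 + 4 = hour 19.
For E: D (finishes hour 19); B (finishes hour 9). Taking the maximum gives a start of hour 19, and it finishes at 19 + 8 = hour 27.
F needs all of E (finishes hour 27, plus 2-hour gap → hour 29); B (finishes hour 9, plus 2-hour gap → hour 11). That puts its earliest start at hour 29; it finishes at 29 + 4 = hour 33.
All tasks are finished once the last one completes. Finish times: A at 1, B at 9, C at 14, D at 19, E at 27, F at 33. The latest is hour 33.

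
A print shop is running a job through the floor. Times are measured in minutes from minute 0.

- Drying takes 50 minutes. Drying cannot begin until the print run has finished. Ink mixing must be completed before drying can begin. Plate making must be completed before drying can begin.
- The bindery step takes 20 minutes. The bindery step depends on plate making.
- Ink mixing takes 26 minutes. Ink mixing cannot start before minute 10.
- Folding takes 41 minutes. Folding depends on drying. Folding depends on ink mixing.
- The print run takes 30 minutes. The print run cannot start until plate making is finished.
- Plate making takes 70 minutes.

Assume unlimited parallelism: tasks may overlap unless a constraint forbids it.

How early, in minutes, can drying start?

After its own release at minute 10, ink mixing can start at minute 10 and finishes at minute 36.
Plate making can start immediately at minute 0; it finishes at minute 70.
The print run cannot begin until plate making (finishes minute 70). It runs from minute 70 to 70 + 30 = minute 100.
Drying waits on the print run (finishes minute 100); ink mixing (finishes minute 36); plate making (finishes minute 70). The latest of these is minute 100, which is the earliest drying can start.

100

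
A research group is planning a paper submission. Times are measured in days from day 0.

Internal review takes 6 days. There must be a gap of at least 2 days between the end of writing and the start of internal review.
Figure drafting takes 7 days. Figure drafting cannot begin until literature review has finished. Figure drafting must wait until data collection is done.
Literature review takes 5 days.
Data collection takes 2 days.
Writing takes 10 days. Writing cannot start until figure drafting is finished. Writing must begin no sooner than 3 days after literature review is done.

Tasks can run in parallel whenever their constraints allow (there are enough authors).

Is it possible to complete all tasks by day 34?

Yes

Data collection can start immediately at day 0; it finishes at day 2.
Nothing blocks literature review, so it runs from day 0 to day 5.
For figure drafting: literature review (finishes day 5); data collection (finishes day 2). Taking the maximum gives a start of day 5, and it finishes at 5 + 7 = day 12.
Writing needs all of figure drafting (finishes day 12); literature review (finishes day 5, plus 3-day gap → day 8). That puts its earliest start at day 12; it finishes at 12 + 10 = day 22.
Internal review cannot begin until writing (finishes day 22, plus 2-day gap → day 24). It runs from day 24 to 24 + 6 = day 30.
Every task is finished by day 30, which is no later than the deadline of 34, so the schedule is feasible.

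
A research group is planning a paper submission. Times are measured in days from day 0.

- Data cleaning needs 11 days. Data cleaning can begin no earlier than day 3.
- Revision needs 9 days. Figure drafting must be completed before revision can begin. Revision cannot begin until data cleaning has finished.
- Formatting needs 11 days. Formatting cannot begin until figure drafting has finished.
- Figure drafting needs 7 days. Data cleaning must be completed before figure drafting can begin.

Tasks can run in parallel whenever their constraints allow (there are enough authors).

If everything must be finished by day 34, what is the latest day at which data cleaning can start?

To finish by day 34, revision (duration 9) must start no later than day 25.
Formatting has no dependents, so it just needs to finish by day 34. Starting by 34 − 11 = day 23 achieves that.
Figure drafting has several dependents: revision (must start by day 25); formatting (must start by day 23). The earliest of those limits is day 23, so figure drafting must start by 23 − 7 = day 16.
Data cleaning feeds figure drafting (must start by day 16); revision (must start by day 25). Taking the minimum, data cleaning must finish by day 16 and start by 16 − 11 = day 5.

5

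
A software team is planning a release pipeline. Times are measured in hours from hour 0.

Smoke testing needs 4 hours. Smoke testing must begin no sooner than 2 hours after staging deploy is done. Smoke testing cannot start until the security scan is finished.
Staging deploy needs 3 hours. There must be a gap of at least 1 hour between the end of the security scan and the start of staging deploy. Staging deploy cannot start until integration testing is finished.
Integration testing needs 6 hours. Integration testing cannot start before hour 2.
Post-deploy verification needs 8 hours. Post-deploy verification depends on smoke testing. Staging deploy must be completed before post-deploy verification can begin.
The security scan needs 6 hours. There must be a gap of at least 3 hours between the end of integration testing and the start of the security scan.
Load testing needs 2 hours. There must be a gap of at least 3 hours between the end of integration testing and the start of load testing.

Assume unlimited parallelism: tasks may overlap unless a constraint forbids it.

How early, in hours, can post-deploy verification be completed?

35

After its own release at hour 2, integration testing can start at hour 2 and finishes at hour 8.
The security scan cannot begin until integration testing (finishes hour 8, plus 3-hour gap → hour 11). It runs from hour 11 to 11 + 6 = hour 17.
Staging deploy cannot start until the security scan (finishes hour 17, plus 1-hour gap → hour 18); integration testing (finishes hour 8). The controlling bound is hour 18, so staging deploy finishes at 18 + 3 = hour 21.
Smoke testing has to wait for staging deploy (finishes hour 21, plus 2-hour gap → hour 23); the security scan (finishes hour 17). The latest of these is hour 23, so smoke testing runs hour 23 to 23 + 4 = hour 27.
Post-deploy verification has to wait for smoke testing (finishes hour 27); staging deploy (finishes hour 21). The latest of these is hour 27, so post-deploy verification runs hour 27 to 27 + 8 = hour 35.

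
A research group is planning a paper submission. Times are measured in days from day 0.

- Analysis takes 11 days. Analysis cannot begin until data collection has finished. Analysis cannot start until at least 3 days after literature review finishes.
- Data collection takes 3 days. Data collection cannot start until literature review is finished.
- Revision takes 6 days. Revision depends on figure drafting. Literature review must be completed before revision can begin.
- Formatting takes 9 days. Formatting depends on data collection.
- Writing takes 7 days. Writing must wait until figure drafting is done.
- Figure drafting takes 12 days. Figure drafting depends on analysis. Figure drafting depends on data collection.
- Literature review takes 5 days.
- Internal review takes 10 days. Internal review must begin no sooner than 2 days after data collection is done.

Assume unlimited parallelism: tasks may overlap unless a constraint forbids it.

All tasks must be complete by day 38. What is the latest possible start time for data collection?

5

Writing must finish by day 38; it takes 7 days, so it must start by 38 − 7 = day 31.
Revision has no dependents, so it just needs to finish by day 38. Starting by 38 − 6 = day 32 achieves that.
For figure drafting: writing (must start by day 31); revision (must start by day 32). The most restrictive is day 31; with a 12-day duration, figure drafting must start by day 19.
Since figure drafting (must start by day 19) depends on it, analysis must finish by day 19. Backing off its 11-day duration gives a latest start of day 8.
Internal review has no dependents, so it just needs to finish by day 38. Starting by 38 − 10 = day 28 achieves that.
To finish by day 38, formatting (duration 9) must start no later than day 29.
Data collection has several dependents: analysis (must start by day 8); figure drafting (must start by day 19); internal review (must start by day 28, minus 2-day gap → day 26); formatting (must start by day 29). The earliest of those limits is day 8, so data collection must start by 8 − 3 = day 5.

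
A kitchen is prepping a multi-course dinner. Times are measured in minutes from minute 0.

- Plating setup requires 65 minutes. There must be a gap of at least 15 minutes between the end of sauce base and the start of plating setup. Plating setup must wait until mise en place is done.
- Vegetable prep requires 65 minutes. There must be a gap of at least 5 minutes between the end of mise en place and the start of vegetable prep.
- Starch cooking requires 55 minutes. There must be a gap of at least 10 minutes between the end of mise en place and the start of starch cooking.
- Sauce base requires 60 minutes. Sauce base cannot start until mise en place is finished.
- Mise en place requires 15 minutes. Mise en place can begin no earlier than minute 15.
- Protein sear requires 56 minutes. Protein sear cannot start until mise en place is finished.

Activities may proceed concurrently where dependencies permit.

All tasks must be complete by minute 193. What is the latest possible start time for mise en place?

38

To finish by minute 193, plating setup (duration 65) must start no later than minute 128.
Since plating setup (must start by minute 128, minus 15-minute gap → minute 113) depends on it, sauce base must finish by minute 113. Backing off its 60-minute duration gives a latest start of minute 53.
To finish by minute 193, protein sear (duration 56) must start no later than minute 137.
Vegetable prep has no dependents, so it just needs to finish by minute 193. Starting by 193 − 65 = minute 128 achieves that.
Starch cooking must finish by minute 193; it takes 55 minutes, so it must start by 193 − 55 = minute 138.
For mise en place: sauce base (must start by minute 53); protein sear (must start by minute 137); vegetable prep (must start by minute 128, minus 5-minute gap → minute 123); starch cooking (must start by minute 138, minus 10-minute gap → minute 128); plating setup (must start by minute 128). The most restrictive is minute 53; with a 15-minute duration, mise en place must start by minute 38.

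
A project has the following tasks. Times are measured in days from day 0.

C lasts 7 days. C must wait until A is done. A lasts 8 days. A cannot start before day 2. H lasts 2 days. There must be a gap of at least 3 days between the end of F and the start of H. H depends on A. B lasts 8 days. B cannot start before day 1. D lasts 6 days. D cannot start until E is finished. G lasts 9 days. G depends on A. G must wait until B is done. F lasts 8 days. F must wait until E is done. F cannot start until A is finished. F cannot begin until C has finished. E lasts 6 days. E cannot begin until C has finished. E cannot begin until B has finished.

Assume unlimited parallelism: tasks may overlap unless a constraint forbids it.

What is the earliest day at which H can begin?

34

B cannot begin until its own release at day 1. It runs from day 1 to 1 + 8 = day 9.
A cannot begin until its own release at day 2. It runs from day 2 to 2 + 8 = day 10.
C waits on A (finishes day 10), so it starts at day 10 and finishes at 10 + 7 = day 17.
E needs all of C (finishes day 17); B (finishes day 9). That puts its earliest start at day 17; it finishes at 17 + 6 = day 23.
F cannot start until E (finishes day 23); A (finishes day 10); C (finishes day 17). The controlling bound is day 23, so F finishes at 23 + 8 = day 31.
H waits on F (finishes day 31, plus 3-day gap → day 34); A (finishes day 10). The latest of these is day 34, which is the earliest H can start.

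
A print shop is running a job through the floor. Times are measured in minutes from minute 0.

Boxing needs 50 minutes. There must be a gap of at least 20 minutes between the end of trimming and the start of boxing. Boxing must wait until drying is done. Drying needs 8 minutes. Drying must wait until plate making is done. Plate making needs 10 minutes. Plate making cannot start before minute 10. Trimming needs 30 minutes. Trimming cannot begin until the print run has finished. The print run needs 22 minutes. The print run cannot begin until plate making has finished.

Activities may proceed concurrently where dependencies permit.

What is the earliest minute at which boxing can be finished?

After its own release at minute 10, plate making can start at minute 10 and finishes at minute 20.
Drying cannot begin until plate making (finishes minute 20). It runs from minute 20 to 20 + 8 = minute 28.
After plate making (finishes minute 20), the print run can start at minute 20 and finishes at minute 42.
After the print run (finishes minute 42), trimming can start at minute 42 and finishes at minute 72.
Boxing needs all of trimming (finishes minute 72, plus 20-minute gap → minute 92); drying (finishes minute 28). That puts its earliest start at minute 92; it finishes at 92 + 50 = minute 142.

142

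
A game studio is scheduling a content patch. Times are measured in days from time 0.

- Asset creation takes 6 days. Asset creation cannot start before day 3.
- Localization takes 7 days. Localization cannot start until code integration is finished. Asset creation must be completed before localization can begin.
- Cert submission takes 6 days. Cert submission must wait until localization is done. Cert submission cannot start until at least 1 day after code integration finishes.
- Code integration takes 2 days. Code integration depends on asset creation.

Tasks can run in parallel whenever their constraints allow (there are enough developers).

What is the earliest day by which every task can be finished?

After its own release at day 3, asset creation can start at day 3 and finishes at day 9.
Code integration waits on asset creation (finishes day 9), so it starts at day 9 and finishes at 9 + 2 = day 11.
For localization: code integration (finishes day 11); asset creation (finishes day 9). Taking the maximum gives a start of day 11, and it finishes at 11 + 7 = day 18.
Cert submission cannot start until localization (finishes day 18); code integration (finishes day 11, plus 1-day gap → day 12). The controlling bound is day 18, so cert submission finishes at 18 + 6 = day 24.
All tasks are finished once the last one completes. Finish times: Asset creation at 9, Code integration at 11, Localization at 18, Cert submission at 24. The latest is day 24.

24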